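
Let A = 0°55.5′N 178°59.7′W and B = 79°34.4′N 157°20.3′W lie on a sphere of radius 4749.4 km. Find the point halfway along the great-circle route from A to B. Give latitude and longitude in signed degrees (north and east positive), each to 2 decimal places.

40.51°, -175.72°

Central angle δ = 1.3857 rad. Interpolating on the sphere with fraction f = 0.5:
P = [sin((1−f)δ)·A + sin(fδ)·B] / sin δ = 0.6498·A + 0.6498·B in Cartesian coordinates,
giving P = (-0.7582, -0.0567, 0.6496), i.e. latitude 40.51°, longitude -175.72°.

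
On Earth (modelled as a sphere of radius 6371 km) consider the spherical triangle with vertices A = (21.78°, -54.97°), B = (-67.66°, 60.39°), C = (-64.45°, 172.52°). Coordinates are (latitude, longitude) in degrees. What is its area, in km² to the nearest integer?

Side lengths (central angles): a = 0.6877, b = 2.2211, c = 2.0879 rad; semiperimeter s = 2.4983.
By l'Huilier's theorem, tan(E/4) = √[tan(s/2) tan((s−a)/2) tan((s−b)/2) tan((s−c)/2)], giving spherical excess E = 1.2866 rad.
Area = E·R² = 1.2866 × (6371)² ≈ 52221073 km².

52221073 km²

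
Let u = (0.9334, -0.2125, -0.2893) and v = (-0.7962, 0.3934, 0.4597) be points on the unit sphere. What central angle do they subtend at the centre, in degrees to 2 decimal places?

u·v = -0.9598; |u| = 1.0000, |v| = 1.0000.
cos θ = (u·v)/(|u||v|) = -0.9597, so θ = 163.68°.

163.68°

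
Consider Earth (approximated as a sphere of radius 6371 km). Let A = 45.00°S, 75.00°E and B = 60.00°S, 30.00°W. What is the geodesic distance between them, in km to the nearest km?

6517 km

In radians: φ₁ = -0.7854, φ₂ = -1.0472, Δλ = -105.000° = -1.8326 rad.
Haversine: a = sin²(Δφ/2) + cos φ₁ cos φ₂ sin²(Δλ/2) = 0.0170 + (0.7071)(0.5000)(0.6294) = 0.23957.
Central angle c = 2·arcsin(√a) = 1.02293 rad.
Distance = R·c = 6371 × 1.0229 ≈ 6517 km.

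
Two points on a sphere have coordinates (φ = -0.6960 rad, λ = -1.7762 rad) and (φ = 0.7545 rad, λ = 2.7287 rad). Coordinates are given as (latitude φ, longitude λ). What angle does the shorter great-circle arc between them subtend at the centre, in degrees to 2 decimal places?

123.66°

With latitudes φ₁ = -39.878°, φ₂ = 43.230° and longitude difference Δλ = -101.888°:
cos c = sin φ₁ sin φ₂ + cos φ₁ cos φ₂ cos Δλ = (-0.6412)(0.6849) + (0.7674)(0.7286)(-0.2060) = -0.55433,
so c = arccos(-0.55433) = 2.15835 rad.
So the angular separation is 123.66°.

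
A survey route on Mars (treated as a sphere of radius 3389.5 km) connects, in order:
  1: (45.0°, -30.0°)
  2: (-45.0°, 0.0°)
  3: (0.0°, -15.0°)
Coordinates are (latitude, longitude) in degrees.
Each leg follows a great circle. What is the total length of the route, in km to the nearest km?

Leg 1→2: central angle 1.6378 rad, distance 5551.4 km.
Leg 2→3: central angle 0.8189 rad, distance 2775.7 km.
Total: 5551.4 + 2775.7 ≈ 8327 km.

8327 km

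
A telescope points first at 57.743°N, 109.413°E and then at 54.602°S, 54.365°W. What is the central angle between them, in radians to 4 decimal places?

2.9752 rad

With latitudes φ₁ = 57.743°, φ₂ = -54.602° and longitude difference Δλ = -163.778°:
Haversine: a = sin²(Δφ/2) + cos φ₁ cos φ₂ sin²(Δλ/2) = 0.6901 + (0.5337)(0.5793)(0.9801) = 0.99309.
Central angle c = 2·arcsin(√a) = 2.97520 rad.
So the angular separation is 2.9752 rad.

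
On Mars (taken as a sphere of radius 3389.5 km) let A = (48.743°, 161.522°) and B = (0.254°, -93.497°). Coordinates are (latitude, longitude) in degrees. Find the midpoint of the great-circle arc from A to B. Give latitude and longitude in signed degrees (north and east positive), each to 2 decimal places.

35.87°, -131.02°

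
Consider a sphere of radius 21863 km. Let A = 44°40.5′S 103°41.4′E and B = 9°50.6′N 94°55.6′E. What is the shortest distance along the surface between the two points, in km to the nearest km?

21022 km

In radians: φ₁ = -0.7797, φ₂ = 0.1718, Δλ = -8.763° = -0.1529 rad.
Haversine: a = sin²(Δφ/2) + cos φ₁ cos φ₂ sin²(Δλ/2) = 0.2098 + (0.7111)(0.9853)(0.0058) = 0.21387.
Central angle c = 2·arcsin(√a) = 0.96153 rad.
Distance = R·c = 21863 × 0.9615 ≈ 21022 km.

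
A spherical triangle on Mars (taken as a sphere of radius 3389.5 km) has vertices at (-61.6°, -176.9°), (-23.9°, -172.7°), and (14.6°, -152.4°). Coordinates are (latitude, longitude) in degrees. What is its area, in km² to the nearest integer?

1560403 km²

Side lengths (central angles): a = 0.7559, b = 1.3724, c = 0.6599 rad; semiperimeter s = 1.3941.
By l'Huilier's theorem, tan(E/4) = √[tan(s/2) tan((s−a)/2) tan((s−b)/2) tan((s−c)/2)], giving spherical excess E = 0.1358 rad.
Area = E·R² = 0.1358 × (3389.5)² ≈ 1560403 km².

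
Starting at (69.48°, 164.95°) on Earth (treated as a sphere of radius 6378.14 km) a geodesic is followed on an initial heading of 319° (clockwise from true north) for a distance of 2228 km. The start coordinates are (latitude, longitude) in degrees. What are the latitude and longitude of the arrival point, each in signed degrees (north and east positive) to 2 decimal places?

Angular distance δ = d/R = 2228/6378.14 = 0.34932 rad; initial bearing θ = 5.5676 rad.
sin φ₂ = sin φ₁ cos δ + cos φ₁ sin δ cos θ = (0.9365)(0.9396) + (0.3505)(0.3423)(0.7547) = 0.9705, so φ₂ = 76.06°.
Δλ = atan2(sin θ sin δ cos φ₁, cos δ − sin φ₁ sin φ₂) = atan2(-0.0787, 0.0307) = -68.721°.
λ₂ = 164.950° − 68.721° = 96.23°.

76.06°, 96.23°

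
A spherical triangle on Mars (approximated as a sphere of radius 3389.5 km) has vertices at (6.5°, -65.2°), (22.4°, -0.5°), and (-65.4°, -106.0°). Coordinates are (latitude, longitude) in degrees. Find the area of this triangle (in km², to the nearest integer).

Side lengths (central angles): a = 2.0368, b = 1.3590, c = 1.1200 rad; semiperimeter s = 2.2579.
By l'Huilier's theorem, tan(E/4) = √[tan(s/2) tan((s−a)/2) tan((s−b)/2) tan((s−c)/2)], giving spherical excess E = 1.0513 rad.
Area = E·R² = 1.0513 × (3389.5)² ≈ 12078219 km².

12078219 km²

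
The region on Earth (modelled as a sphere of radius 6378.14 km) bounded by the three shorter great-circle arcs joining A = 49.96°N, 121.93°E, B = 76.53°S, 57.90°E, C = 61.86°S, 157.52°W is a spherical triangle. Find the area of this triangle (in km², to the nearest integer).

Side lengths (central angles): a = 0.6951, b = 2.2463, c = 2.3171 rad; semiperimeter s = 2.6292.
By l'Huilier's theorem, tan(E/4) = √[tan(s/2) tan((s−a)/2) tan((s−b)/2) tan((s−c)/2)], giving spherical excess E = 1.5595 rad.
Area = E·R² = 1.5595 × (6378.14)² ≈ 63441184 km².

63441184 km²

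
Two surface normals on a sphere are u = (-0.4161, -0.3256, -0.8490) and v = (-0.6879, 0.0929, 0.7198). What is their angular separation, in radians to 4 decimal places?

1.9339 rad

u·v = -0.3551; |u| = 1.0000, |v| = 1.0000.
cos θ = (u·v)/(|u||v|) = -0.3551, so θ = 1.9339 rad.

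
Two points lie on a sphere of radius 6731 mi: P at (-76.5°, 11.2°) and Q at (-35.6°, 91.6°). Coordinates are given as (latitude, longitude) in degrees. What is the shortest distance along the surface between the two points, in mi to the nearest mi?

6261 mi

In radians: φ₁ = -1.3352, φ₂ = -0.6213, Δλ = 80.400° = 1.4032 rad.
cos c = sin φ₁ sin φ₂ + cos φ₁ cos φ₂ cos Δλ = (-0.9724)(-0.5821) + (0.2334)(0.8131)(0.1668) = 0.59769,
so c = arccos(0.59769) = 0.93017 rad.
Distance = R·c = 6731 × 0.9302 ≈ 6261 mi.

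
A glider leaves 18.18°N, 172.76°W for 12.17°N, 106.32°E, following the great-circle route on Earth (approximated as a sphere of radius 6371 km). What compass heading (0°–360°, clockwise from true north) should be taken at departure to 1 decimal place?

Δλ = -80.920° = -1.4123 rad.
y = sin Δλ · cos φ₂ = (-0.9875)(0.9775) = -0.9653
x = cos φ₁ sin φ₂ − sin φ₁ cos φ₂ cos Δλ = (0.9501)(0.2108) − (0.3120)(0.9775)(0.1578) = 0.1522
θ = atan2(y, x) = -81.04°; adding 360° gives 279.0°.

279.0°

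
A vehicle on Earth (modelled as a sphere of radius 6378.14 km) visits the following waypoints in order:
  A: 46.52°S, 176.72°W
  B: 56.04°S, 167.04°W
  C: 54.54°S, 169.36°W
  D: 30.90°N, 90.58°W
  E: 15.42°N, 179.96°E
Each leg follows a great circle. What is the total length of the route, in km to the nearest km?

22677 km

Leg A→B: central angle 0.1965 rad, distance 1253.3 km.
Leg B→C: central angle 0.0349 rad, distance 222.5 km.
Leg C→D: central angle 1.8980 rad, distance 12105.9 km.
Leg D→E: central angle 1.4259 rad, distance 9094.9 km.
Total: 1253.3 + 222.5 + 12105.9 + 9094.9 ≈ 22677 km.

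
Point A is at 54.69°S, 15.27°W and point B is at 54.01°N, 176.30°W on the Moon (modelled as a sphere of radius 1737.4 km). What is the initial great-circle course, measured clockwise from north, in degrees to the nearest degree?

274°

With φ₁ = -0.9545, φ₂ = 0.9427, Δλ = -2.8105 rad, the forward-azimuth formula gives
θ = atan2( sin Δλ cos φ₂ , cos φ₁ sin φ₂ − sin φ₁ cos φ₂ cos Δλ ) = atan2(-0.1910, 0.0142) = -85.76°.
Adding 360° brings this into [0°, 360°): 274°.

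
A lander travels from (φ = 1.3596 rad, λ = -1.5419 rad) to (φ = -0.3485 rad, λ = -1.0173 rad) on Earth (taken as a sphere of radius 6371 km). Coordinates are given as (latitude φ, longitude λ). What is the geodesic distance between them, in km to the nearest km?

11053 km

In radians: φ₁ = 1.3596, φ₂ = -0.3485, Δλ = 30.057° = 0.5246 rad.
cos c = sin φ₁ sin φ₂ + cos φ₁ cos φ₂ cos Δλ = (0.9778)(-0.3415) + (0.2096)(0.9399)(0.8655) = -0.16337,
so c = arccos(-0.16337) = 1.73490 rad.
Distance = R·c = 6371 × 1.7349 ≈ 11053 km.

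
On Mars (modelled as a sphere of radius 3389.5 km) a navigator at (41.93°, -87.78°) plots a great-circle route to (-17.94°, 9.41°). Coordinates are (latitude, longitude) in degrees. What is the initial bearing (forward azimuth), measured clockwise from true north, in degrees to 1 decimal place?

Δλ = 97.190° = 1.6963 rad.
y = sin Δλ · cos φ₂ = (0.9921)(0.9514) = 0.9439
x = cos φ₁ sin φ₂ − sin φ₁ cos φ₂ cos Δλ = (0.7440)(-0.3080) − (0.6682)(0.9514)(-0.1252) = -0.1496
θ = atan2(y, x) = 99.01°, so the bearing is 99.0°.

99.0°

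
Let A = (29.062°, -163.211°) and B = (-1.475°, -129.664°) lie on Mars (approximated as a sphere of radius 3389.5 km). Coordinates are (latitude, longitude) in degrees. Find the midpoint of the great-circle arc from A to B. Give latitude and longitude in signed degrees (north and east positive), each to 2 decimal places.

14.38°, -145.28°

Central angle δ = 0.7731 rad. Interpolating on the sphere with fraction f = 0.5:
P = [sin((1−f)δ)·A + sin(fδ)·B] / sin δ = 0.5398·A + 0.5398·B in Cartesian coordinates,
giving P = (-0.7962, -0.5517, 0.2483), i.e. latitude 14.38°, longitude -145.28°.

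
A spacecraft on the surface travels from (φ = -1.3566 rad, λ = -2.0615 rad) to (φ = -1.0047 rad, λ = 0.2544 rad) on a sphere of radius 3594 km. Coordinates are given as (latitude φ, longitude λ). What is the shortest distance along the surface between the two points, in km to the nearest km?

2612 km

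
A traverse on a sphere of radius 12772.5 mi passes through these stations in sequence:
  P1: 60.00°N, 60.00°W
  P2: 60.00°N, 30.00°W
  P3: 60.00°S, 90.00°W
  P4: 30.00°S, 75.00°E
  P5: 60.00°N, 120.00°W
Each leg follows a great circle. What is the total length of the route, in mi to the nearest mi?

84946 mi

Leg P1→P2: central angle 0.2595 rad, distance 3315.1 mi.
Leg P2→P3: central angle 2.2459 rad, distance 28686.1 mi.
Leg P3→P4: central angle 1.5560 rad, distance 19874.5 mi.
Leg P4→P5: central angle 2.5892 rad, distance 33070.5 mi.
Total: 3315.1 + 28686.1 + 19874.5 + 33070.5 ≈ 84946 mi.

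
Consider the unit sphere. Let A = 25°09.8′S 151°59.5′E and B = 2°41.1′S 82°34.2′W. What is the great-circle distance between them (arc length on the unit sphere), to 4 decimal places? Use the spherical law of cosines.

2.0994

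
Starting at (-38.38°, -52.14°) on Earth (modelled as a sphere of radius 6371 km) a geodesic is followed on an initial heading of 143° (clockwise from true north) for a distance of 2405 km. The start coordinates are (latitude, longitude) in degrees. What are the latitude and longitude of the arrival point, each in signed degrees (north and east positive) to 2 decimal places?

Angular distance δ = d/R = 2405/6371 = 0.37749 rad; initial bearing θ = 2.4958 rad.
sin φ₂ = sin φ₁ cos δ + cos φ₁ sin δ cos θ = (-0.6209)(0.9296) + (0.7839)(0.3686)(-0.7986) = -0.8079, so φ₂ = -53.89°.
Δλ = atan2(sin θ sin δ cos φ₁, cos δ − sin φ₁ sin φ₂) = atan2(0.1739, 0.4280) = 22.112°.
λ₂ = -52.140° + 22.112° = -30.03°.

-53.89°, -30.03°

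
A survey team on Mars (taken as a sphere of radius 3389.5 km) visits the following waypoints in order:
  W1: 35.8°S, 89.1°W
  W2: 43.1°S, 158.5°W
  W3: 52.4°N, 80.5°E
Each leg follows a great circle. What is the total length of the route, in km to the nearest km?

11416 km

Leg W1→W2: central angle 0.9172 rad, distance 3108.8 km.
Leg W2→W3: central angle 2.4509 rad, distance 8307.3 km.
Total: 3108.8 + 8307.3 ≈ 11416 km.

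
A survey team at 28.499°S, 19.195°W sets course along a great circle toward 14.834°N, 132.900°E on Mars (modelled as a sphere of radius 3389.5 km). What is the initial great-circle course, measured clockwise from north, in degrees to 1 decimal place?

With φ₁ = -0.4974, φ₂ = 0.2589, Δλ = 2.6546 rad, the forward-azimuth formula gives
θ = atan2( sin Δλ cos φ₂ , cos φ₁ sin φ₂ − sin φ₁ cos φ₂ cos Δλ ) = atan2(0.4524, -0.1826) = 111.98°.
So the initial bearing is 112.0°.

112.0°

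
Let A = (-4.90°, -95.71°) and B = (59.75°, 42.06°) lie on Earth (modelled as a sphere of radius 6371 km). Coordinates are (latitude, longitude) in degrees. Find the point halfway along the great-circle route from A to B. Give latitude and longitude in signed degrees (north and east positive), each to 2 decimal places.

47.66°, -67.20°

Central angle δ = 2.0325 rad. Interpolating on the sphere with fraction f = 0.5:
P = [sin((1−f)δ)·A + sin(fδ)·B] / sin δ = 0.9495·A + 0.9495·B in Cartesian coordinates,
giving P = (0.2610, -0.6209, 0.7391), i.e. latitude 47.66°, longitude -67.20°.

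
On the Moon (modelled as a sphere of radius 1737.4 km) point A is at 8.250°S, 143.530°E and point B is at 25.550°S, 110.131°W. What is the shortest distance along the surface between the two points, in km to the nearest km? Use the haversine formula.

Let φ₁ = -0.1440 rad, φ₂ = -0.4459 rad, and Δλ = 1.8560 rad.
Haversine: a = sin²(Δφ/2) + cos φ₁ cos φ₂ sin²(Δλ/2) = 0.0226 + (0.9897)(0.9022)(0.6407) = 0.59465.
Central angle c = 2·arcsin(√a) = 1.76124 rad.
Distance = R·c = 1737.4 × 1.7612 ≈ 3060 km.

3060 km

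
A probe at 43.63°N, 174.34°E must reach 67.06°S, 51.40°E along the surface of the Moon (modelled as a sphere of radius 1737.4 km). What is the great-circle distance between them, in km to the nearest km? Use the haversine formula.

With latitudes φ₁ = 43.630°, φ₂ = -67.060° and longitude difference Δλ = -122.940°:
Haversine: a = sin²(Δφ/2) + cos φ₁ cos φ₂ sin²(Δλ/2) = 0.6767 + (0.7238)(0.3898)(0.7719) = 0.89442.
Central angle c = 2·arcsin(√a) = 2.47970 rad.
Distance = R·c = 1737.4 × 2.4797 ≈ 4308 km.

4308 km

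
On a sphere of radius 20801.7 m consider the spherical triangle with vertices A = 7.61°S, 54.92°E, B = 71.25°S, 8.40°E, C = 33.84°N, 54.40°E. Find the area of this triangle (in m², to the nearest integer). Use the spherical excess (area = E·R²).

Side lengths (central angles): a = 1.9197, b = 0.7235, c = 1.2189 rad; semiperimeter s = 1.9311.
By l'Huilier's theorem, tan(E/4) = √[tan(s/2) tan((s−a)/2) tan((s−b)/2) tan((s−c)/2)], giving spherical excess E = 0.1835 rad.
Area = E·R² = 0.1835 × (20801.7)² ≈ 79415635 m².

79415635 m²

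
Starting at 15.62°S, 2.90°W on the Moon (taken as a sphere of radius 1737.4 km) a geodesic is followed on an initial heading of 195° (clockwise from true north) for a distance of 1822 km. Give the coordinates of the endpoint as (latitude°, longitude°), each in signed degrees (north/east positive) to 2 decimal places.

Angular distance δ = d/R = 1822/1737.4 = 1.04869 rad; initial bearing θ = 3.4034 rad.
sin φ₂ = sin φ₁ cos δ + cos φ₁ sin δ cos θ = (-0.2693)(0.4987) + (0.9631)(0.8668)(-0.9659) = -0.9406, so φ₂ = -70.15°.
Δλ = atan2(sin θ sin δ cos φ₁, cos δ − sin φ₁ sin φ₂) = atan2(-0.2161, 0.2454) = -41.356°.
λ₂ = -2.900° − 41.356° = -44.26°.

-70.15°, -44.26°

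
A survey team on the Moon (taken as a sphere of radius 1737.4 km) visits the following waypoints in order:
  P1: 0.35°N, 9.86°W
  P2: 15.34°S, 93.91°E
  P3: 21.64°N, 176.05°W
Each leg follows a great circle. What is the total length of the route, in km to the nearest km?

6034 km

Leg P1→P2: central angle 1.8041 rad, distance 3134.4 km.
Leg P2→P3: central angle 1.6691 rad, distance 2900.0 km.
Total: 3134.4 + 2900.0 ≈ 6034 km.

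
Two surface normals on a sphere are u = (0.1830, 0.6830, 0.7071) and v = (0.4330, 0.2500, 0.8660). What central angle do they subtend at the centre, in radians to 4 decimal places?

0.5309 rad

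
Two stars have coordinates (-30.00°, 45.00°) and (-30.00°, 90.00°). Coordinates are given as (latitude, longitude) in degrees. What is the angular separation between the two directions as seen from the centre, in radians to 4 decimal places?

0.6756 rad

With latitudes φ₁ = -30.000°, φ₂ = -30.000° and longitude difference Δλ = 45.000°:
Haversine: a = sin²(Δφ/2) + cos φ₁ cos φ₂ sin²(Δλ/2) = 0.0000 + (0.8660)(0.8660)(0.1464) = 0.10983.
Central angle c = 2·arcsin(√a) = 0.67560 rad.
So the angular separation is 0.6756 rad.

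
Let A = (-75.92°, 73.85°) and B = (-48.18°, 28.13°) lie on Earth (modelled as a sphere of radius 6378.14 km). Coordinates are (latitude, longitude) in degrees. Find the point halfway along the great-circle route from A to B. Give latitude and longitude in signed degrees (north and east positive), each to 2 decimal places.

Central angle δ = 0.5806 rad. Interpolating on the sphere with fraction f = 0.5:
P = [sin((1−f)δ)·A + sin(fδ)·B] / sin δ = 0.5218·A + 0.5218·B in Cartesian coordinates,
giving P = (0.3422, 0.2860, -0.8951), i.e. latitude -63.52°, longitude 39.89°.

-63.52°, 39.89°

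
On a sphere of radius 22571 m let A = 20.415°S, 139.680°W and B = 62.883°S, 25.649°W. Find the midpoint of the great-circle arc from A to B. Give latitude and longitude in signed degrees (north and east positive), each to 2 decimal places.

The central angle between A and B is δ = 1.4339 rad.
With f = 0.5, the slerp weights are sin((1−f)δ)/sin δ = 0.6633 and sin(fδ)/sin δ = 0.6633.
Weighted sum of the unit vectors: (0.6633)·(-0.7146,-0.6064,-0.3488) + (0.6633)·(0.4109,-0.1973,-0.8901) = (-0.2014, -0.5331, -0.8217).
Converting back: φ = atan2(z, √(x²+y²)) = -55.26°, λ = atan2(y, x) = -110.70°.

-55.26°, -110.70°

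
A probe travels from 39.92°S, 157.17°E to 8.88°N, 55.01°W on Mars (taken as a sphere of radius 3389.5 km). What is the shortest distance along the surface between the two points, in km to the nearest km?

In radians: φ₁ = -0.6967, φ₂ = 0.1550, Δλ = 147.820° = 2.5799 rad.
cos c = sin φ₁ sin φ₂ + cos φ₁ cos φ₂ cos Δλ = (-0.6417)(0.1544) + (0.7669)(0.9880)(-0.8464) = -0.74040,
so c = arccos(-0.74040) = 2.40446 rad.
Distance = R·c = 3389.5 × 2.4045 ≈ 8150 km.

8150 km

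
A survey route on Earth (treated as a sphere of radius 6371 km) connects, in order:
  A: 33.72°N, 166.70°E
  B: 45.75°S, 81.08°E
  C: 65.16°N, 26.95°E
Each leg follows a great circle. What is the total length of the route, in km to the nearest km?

Leg A→B: central angle 1.9319 rad, distance 12308.2 km.
Leg B→C: central angle 2.0695 rad, distance 13184.7 km.
Total: 12308.2 + 13184.7 ≈ 25493 km.

25493 km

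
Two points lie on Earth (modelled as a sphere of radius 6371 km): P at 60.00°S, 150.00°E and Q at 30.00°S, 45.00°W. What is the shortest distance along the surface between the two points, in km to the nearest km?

In radians: φ₁ = -1.0472, φ₂ = -0.5236, Δλ = 165.000° = 2.8798 rad.
cos c = sin φ₁ sin φ₂ + cos φ₁ cos φ₂ cos Δλ = (-0.8660)(-0.5000) + (0.5000)(0.8660)(-0.9659) = 0.01475,
so c = arccos(0.01475) = 1.55604 rad.
Distance = R·c = 6371 × 1.5560 ≈ 9914 km.

9914 km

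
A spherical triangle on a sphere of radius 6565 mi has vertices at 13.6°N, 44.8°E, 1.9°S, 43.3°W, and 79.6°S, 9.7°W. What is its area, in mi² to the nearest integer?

Side lengths (central angles): a = 1.3869, b = 1.7006, c = 1.5464 rad; semiperimeter s = 2.3169.
By l'Huilier's theorem, tan(E/4) = √[tan(s/2) tan((s−a)/2) tan((s−b)/2) tan((s−c)/2)], giving spherical excess E = 1.4693 rad.
Area = E·R² = 1.4693 × (6565)² ≈ 63324857 mi².

63324857 mi²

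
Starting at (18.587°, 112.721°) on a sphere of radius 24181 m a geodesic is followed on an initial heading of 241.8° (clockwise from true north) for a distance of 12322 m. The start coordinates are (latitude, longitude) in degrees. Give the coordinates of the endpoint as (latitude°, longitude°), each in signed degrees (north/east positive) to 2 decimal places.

3.43°, 87.21°

Angular distance δ = d/R = 12322/24181 = 0.50957 rad; initial bearing θ = 4.2202 rad.
sin φ₂ = sin φ₁ cos δ + cos φ₁ sin δ cos θ = (0.3187)(0.8730) + (0.9478)(0.4878)(-0.4726) = 0.0598, so φ₂ = 3.43°.
Δλ = atan2(sin θ sin δ cos φ₁, cos δ − sin φ₁ sin φ₂) = atan2(-0.4075, 0.8539) = -25.510°.
λ₂ = 112.721° − 25.510° = 87.21°.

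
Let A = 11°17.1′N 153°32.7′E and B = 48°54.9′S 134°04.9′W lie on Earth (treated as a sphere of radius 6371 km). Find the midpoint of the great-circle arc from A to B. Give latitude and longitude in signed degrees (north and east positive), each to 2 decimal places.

The central angle between A and B is δ = 1.5231 rad.
With f = 0.5, the slerp weights are sin((1−f)δ)/sin δ = 0.6908 and sin(fδ)/sin δ = 0.6908.
Weighted sum of the unit vectors: (0.6908)·(-0.8780,0.4369,0.1957) + (0.6908)·(-0.4572,-0.4721,-0.7537) = (-0.9224, -0.0243, -0.3855).
Converting back: φ = atan2(z, √(x²+y²)) = -22.68°, λ = atan2(y, x) = -178.49°.

-22.68°, -178.49°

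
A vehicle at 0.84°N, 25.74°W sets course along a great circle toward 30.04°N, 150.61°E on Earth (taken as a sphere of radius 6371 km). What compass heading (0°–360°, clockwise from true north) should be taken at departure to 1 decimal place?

Δλ = 176.350° = 3.0779 rad.
y = sin Δλ · cos φ₂ = (0.0637)(0.8657) = 0.0551
x = cos φ₁ sin φ₂ − sin φ₁ cos φ₂ cos Δλ = (0.9999)(0.5006) − (0.0147)(0.8657)(-0.9980) = 0.5132
θ = atan2(y, x) = 6.13°, so the bearing is 6.1°.

6.1°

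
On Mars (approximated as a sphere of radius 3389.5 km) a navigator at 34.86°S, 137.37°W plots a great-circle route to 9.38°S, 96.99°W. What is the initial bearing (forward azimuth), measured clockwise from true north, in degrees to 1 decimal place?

Δλ = 40.380° = 0.7048 rad.
y = sin Δλ · cos φ₂ = (0.6479)(0.9866) = 0.6392
x = cos φ₁ sin φ₂ − sin φ₁ cos φ₂ cos Δλ = (0.8206)(-0.1630) − (-0.5716)(0.9866)(0.7618) = 0.2958
θ = atan2(y, x) = 65.16°, so the bearing is 65.2°.

65.2°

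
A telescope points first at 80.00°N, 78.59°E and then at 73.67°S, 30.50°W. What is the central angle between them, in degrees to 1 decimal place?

164.0°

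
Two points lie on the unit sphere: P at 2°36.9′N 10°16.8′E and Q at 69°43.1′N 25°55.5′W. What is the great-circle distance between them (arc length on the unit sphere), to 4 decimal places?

Let φ₁ = 0.0456 rad, φ₂ = 1.2168 rad, and Δλ = -0.6319 rad.
cos c = sin φ₁ sin φ₂ + cos φ₁ cos φ₂ cos Δλ = (0.0456)(0.9380) + (0.9990)(0.3466)(0.8069) = 0.32221,
so c = arccos(0.32221) = 1.24274 rad.
On the unit sphere the arc length equals the central angle: 1.2427.

1.2427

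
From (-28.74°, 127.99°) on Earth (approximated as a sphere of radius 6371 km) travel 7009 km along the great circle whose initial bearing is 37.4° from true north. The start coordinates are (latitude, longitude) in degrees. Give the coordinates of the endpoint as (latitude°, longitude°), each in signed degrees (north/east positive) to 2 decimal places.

Angular distance δ = d/R = 7009/6371 = 1.10014 rad; initial bearing θ = 0.6528 rad.
sin φ₂ = sin φ₁ cos δ + cos φ₁ sin δ cos θ = (-0.4808)(0.4535) + (0.8768)(0.8913)(0.7944) = 0.4028, so φ₂ = 23.75°.
Δλ = atan2(sin θ sin δ cos φ₁, cos δ − sin φ₁ sin φ₂) = atan2(0.4746, 0.6471) = 36.259°.
λ₂ = 127.990° + 36.259° = 164.25°.

23.75°, 164.25°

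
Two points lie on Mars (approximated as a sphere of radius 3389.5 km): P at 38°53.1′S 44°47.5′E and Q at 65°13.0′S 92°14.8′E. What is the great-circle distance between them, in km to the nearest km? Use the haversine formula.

2234 km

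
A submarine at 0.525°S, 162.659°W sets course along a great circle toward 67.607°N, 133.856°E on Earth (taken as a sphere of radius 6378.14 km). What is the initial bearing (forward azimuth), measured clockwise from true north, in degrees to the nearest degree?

Δλ = -63.485° = -1.1080 rad.
y = sin Δλ · cos φ₂ = (-0.8948)(0.3810) = -0.3409
x = cos φ₁ sin φ₂ − sin φ₁ cos φ₂ cos Δλ = (1.0000)(0.9246) − (-0.0092)(0.3810)(0.4464) = 0.9261
θ = atan2(y, x) = -20.21°; adding 360° gives 340°.

340°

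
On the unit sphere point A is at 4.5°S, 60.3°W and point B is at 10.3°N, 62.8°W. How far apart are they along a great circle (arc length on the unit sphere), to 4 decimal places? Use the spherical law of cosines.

Let φ₁ = -0.0785 rad, φ₂ = 0.1798 rad, and Δλ = -0.0436 rad.
cos c = sin φ₁ sin φ₂ + cos φ₁ cos φ₂ cos Δλ = (-0.0785)(0.1788) + (0.9969)(0.9839)(0.9990) = 0.96589,
so c = arccos(0.96589) = 0.26194 rad.
On the unit sphere the arc length equals the central angle: 0.2619.

0.2619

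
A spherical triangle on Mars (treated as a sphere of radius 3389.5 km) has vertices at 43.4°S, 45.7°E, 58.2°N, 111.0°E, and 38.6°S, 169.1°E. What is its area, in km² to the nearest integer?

26544976 km²

Side lengths (central angles): a = 1.8887, b = 1.4545, c = 2.0086 rad; semiperimeter s = 2.6759.
By l'Huilier's theorem, tan(E/4) = √[tan(s/2) tan((s−a)/2) tan((s−b)/2) tan((s−c)/2)], giving spherical excess E = 2.3105 rad.
Area = E·R² = 2.3105 × (3389.5)² ≈ 26544976 km².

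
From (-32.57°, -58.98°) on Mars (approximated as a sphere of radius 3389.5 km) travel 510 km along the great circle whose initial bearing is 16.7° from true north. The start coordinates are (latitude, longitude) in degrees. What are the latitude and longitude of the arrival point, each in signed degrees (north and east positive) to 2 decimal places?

-24.28°, -56.27°

Angular distance δ = d/R = 510/3389.5 = 0.15046 rad; initial bearing θ = 0.2915 rad.
sin φ₂ = sin φ₁ cos δ + cos φ₁ sin δ cos θ = (-0.5383)(0.9887) + (0.8427)(0.1499)(0.9578) = -0.4113, so φ₂ = -24.28°.
Δλ = atan2(sin θ sin δ cos φ₁, cos δ − sin φ₁ sin φ₂) = atan2(0.0363, 0.7673) = 2.709°.
λ₂ = -58.980° + 2.709° = -56.27°.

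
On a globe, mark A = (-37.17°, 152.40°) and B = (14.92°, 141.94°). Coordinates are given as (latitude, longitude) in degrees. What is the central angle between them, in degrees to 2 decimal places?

53.01°

Let φ₁ = -0.6487 rad, φ₂ = 0.2604 rad, and Δλ = -0.1826 rad.
cos c = sin φ₁ sin φ₂ + cos φ₁ cos φ₂ cos Δλ = (-0.6042)(0.2575) + (0.7968)(0.9663)(0.9834) = 0.60163,
so c = arccos(0.60163) = 0.92526 rad.
So the angular separation is 53.01°.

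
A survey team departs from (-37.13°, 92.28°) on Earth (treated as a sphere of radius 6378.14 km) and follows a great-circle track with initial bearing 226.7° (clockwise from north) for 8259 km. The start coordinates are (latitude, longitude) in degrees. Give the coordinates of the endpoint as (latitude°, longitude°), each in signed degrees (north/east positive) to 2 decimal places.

-43.67°, -12.22°

Angular distance δ = d/R = 8259/6378.14 = 1.29489 rad; initial bearing θ = 3.9567 rad.
sin φ₂ = sin φ₁ cos δ + cos φ₁ sin δ cos θ = (-0.6036)(0.2724) + (0.7973)(0.9622)(-0.6858) = -0.6905, so φ₂ = -43.67°.
Δλ = atan2(sin θ sin δ cos φ₁, cos δ − sin φ₁ sin φ₂) = atan2(-0.5583, -0.1444) = -104.503°.
λ₂ = 92.280° − 104.503° = -12.22°.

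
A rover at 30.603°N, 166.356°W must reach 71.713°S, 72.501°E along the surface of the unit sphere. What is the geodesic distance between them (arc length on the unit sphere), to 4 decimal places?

2.2434

In radians: φ₁ = 0.5341, φ₂ = -1.2516, Δλ = -121.143° = -2.1143 rad.
cos c = sin φ₁ sin φ₂ + cos φ₁ cos φ₂ cos Δλ = (0.5091)(-0.9495) + (0.8607)(0.3138)(-0.5172) = -0.62305,
so c = arccos(-0.62305) = 2.24343 rad.
On the unit sphere the arc length equals the central angle: 2.2434.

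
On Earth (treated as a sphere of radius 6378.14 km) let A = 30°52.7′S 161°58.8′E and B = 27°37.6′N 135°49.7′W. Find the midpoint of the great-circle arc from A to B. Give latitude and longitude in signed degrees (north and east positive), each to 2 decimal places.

Central angle δ = 1.4538 rad. Interpolating on the sphere with fraction f = 0.5:
P = [sin((1−f)δ)·A + sin(fδ)·B] / sin δ = 0.6691·A + 0.6691·B in Cartesian coordinates,
giving P = (-0.9713, -0.2354, -0.0331), i.e. latitude -1.90°, longitude -166.37°.

-1.90°, -166.37°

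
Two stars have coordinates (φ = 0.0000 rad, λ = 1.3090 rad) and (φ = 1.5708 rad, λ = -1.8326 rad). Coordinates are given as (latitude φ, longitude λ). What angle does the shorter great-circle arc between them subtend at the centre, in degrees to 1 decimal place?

90.0°

Let φ₁ = 0.0000 rad, φ₂ = 1.5708 rad, and Δλ = 3.1416 rad.
cos c = sin φ₁ sin φ₂ + cos φ₁ cos φ₂ cos Δλ = (0.0000)(1.0000) + (1.0000)(-0.0000)(-1.0000) = 0.00000,
so c = arccos(0.00000) = 1.57079 rad.
So the angular separation is 90.0°.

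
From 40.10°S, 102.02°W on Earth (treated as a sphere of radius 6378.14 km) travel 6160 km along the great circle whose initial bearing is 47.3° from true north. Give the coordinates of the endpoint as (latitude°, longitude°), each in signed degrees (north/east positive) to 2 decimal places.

3.46°, -64.75°

Angular distance δ = d/R = 6160/6378.14 = 0.96580 rad; initial bearing θ = 0.8255 rad.
sin φ₂ = sin φ₁ cos δ + cos φ₁ sin δ cos θ = (-0.6441)(0.5688) + (0.7649)(0.8225)(0.6782) = 0.0603, so φ₂ = 3.46°.
Δλ = atan2(sin θ sin δ cos φ₁, cos δ − sin φ₁ sin φ₂) = atan2(0.4624, 0.6076) = 37.270°.
λ₂ = -102.020° + 37.270° = -64.75°.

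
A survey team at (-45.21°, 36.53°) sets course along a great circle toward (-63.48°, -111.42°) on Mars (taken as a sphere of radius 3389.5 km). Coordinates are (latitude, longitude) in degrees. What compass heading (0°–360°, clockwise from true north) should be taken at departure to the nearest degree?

195°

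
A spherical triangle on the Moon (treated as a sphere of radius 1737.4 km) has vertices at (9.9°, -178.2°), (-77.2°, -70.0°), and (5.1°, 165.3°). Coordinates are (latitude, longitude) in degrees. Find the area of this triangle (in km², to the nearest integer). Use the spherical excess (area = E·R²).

1125824 km²

Side lengths (central angles): a = 1.7847, b = 0.2975, c = 1.8089 rad; semiperimeter s = 1.9455.
By l'Huilier's theorem, tan(E/4) = √[tan(s/2) tan((s−a)/2) tan((s−b)/2) tan((s−c)/2)], giving spherical excess E = 0.3730 rad.
Area = E·R² = 0.3730 × (1737.4)² ≈ 1125824 km².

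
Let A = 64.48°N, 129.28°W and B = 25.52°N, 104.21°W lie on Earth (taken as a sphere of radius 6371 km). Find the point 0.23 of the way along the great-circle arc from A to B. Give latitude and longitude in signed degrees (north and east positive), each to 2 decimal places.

The central angle between A and B is δ = 0.7363 rad.
With f = 0.23, the slerp weights are sin((1−f)δ)/sin δ = 0.7997 and sin(fδ)/sin δ = 0.2510.
Weighted sum of the unit vectors: (0.7997)·(-0.2728,-0.3335,0.9024) + (0.2510)·(-0.2215,-0.8748,0.4308) = (-0.2737, -0.4863, 0.8298).
Converting back: φ = atan2(z, √(x²+y²)) = 56.08°, λ = atan2(y, x) = -119.38°.

56.08°, -119.38°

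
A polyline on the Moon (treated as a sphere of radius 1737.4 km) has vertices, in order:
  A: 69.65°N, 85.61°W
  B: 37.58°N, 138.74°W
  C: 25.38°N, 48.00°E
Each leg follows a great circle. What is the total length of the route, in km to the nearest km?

Leg A→B: central angle 0.7419 rad, distance 1289.0 km.
Leg B→C: central angle 2.0372 rad, distance 3539.4 km.
Total: 1289.0 + 3539.4 ≈ 4828 km.

4828 km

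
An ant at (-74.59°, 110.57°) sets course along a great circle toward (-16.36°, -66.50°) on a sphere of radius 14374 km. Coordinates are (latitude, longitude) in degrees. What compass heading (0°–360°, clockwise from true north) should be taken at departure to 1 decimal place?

Δλ = -177.070° = -3.0905 rad.
y = sin Δλ · cos φ₂ = (-0.0511)(0.9595) = -0.0490
x = cos φ₁ sin φ₂ − sin φ₁ cos φ₂ cos Δλ = (0.2657)(-0.2817) − (-0.9640)(0.9595)(-0.9987) = -0.9987
θ = atan2(y, x) = -177.19°; adding 360° gives 182.8°.

182.8°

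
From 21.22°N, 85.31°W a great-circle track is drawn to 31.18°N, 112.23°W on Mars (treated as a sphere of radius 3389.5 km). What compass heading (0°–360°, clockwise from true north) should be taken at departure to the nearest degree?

298°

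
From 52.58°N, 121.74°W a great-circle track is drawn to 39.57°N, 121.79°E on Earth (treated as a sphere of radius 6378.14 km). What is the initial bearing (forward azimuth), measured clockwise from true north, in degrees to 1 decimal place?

313.7°

Δλ = -116.470° = -2.0328 rad.
y = sin Δλ · cos φ₂ = (-0.8952)(0.7708) = -0.6900
x = cos φ₁ sin φ₂ − sin φ₁ cos φ₂ cos Δλ = (0.6077)(0.6370) − (0.7942)(0.7708)(-0.4457) = 0.6600
θ = atan2(y, x) = -46.28°; adding 360° gives 313.7°.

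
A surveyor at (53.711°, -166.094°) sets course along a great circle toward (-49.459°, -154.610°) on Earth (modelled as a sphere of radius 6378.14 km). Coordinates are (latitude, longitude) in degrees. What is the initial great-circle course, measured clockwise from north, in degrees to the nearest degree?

Δλ = 11.484° = 0.2004 rad.
y = sin Δλ · cos φ₂ = (0.1991)(0.6500) = 0.1294
x = cos φ₁ sin φ₂ − sin φ₁ cos φ₂ cos Δλ = (0.5919)(-0.7599) − (0.8060)(0.6500)(0.9800) = -0.9632
θ = atan2(y, x) = 172.35°, so the bearing is 172°.

172°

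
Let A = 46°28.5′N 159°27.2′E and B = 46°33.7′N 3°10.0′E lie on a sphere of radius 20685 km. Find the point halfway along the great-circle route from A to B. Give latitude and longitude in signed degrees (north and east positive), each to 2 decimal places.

78.97°, 81.53°

The central angle between A and B is δ = 1.4777 rad.
With f = 0.5, the slerp weights are sin((1−f)δ)/sin δ = 0.6764 and sin(fδ)/sin δ = 0.6764.
Weighted sum of the unit vectors: (0.6764)·(-0.6449,0.2417,0.7251) + (0.6764)·(0.6865,0.0380,0.7261) = (0.0282, 0.1892, 0.9815).
Converting back: φ = atan2(z, √(x²+y²)) = 78.97°, λ = atan2(y, x) = 81.53°.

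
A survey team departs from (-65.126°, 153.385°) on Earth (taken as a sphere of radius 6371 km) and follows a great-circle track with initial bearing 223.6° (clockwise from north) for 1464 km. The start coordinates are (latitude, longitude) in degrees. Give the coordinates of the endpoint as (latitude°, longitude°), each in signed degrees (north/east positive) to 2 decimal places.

-72.32°, 122.24°

Angular distance δ = d/R = 1464/6371 = 0.22979 rad; initial bearing θ = 3.9026 rad.
sin φ₂ = sin φ₁ cos δ + cos φ₁ sin δ cos θ = (-0.9072)(0.9737) + (0.4206)(0.2278)(-0.7242) = -0.9528, so φ₂ = -72.32°.
Δλ = atan2(sin θ sin δ cos φ₁, cos δ − sin φ₁ sin φ₂) = atan2(-0.0661, 0.1093) = -31.146°.
λ₂ = 153.385° − 31.146° = 122.24°.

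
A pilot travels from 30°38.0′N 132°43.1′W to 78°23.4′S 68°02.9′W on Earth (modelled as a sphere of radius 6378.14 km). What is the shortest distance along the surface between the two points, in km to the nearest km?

12819 km

In radians: φ₁ = 0.5347, φ₂ = -1.3682, Δλ = 64.670° = 1.1287 rad.
cos c = sin φ₁ sin φ₂ + cos φ₁ cos φ₂ cos Δλ = (0.5095)(-0.9795) + (0.8604)(0.2012)(0.4278) = -0.42503,
so c = arccos(-0.42503) = 2.00979 rad.
Distance = R·c = 6378.14 × 2.0098 ≈ 12819 km.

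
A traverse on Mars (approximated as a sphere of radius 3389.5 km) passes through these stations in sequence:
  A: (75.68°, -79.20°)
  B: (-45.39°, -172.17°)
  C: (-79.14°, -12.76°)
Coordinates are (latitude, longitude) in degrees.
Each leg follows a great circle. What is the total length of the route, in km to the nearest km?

Leg A→B: central angle 2.3445 rad, distance 7946.7 km.
Leg B→C: central angle 0.9578 rad, distance 3246.6 km.
Total: 7946.7 + 3246.6 ≈ 11193 km.

11193 km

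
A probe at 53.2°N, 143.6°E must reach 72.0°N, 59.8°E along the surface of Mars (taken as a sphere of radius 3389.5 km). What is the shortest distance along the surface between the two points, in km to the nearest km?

In radians: φ₁ = 0.9285, φ₂ = 1.2566, Δλ = -83.800° = -1.4626 rad.
cos c = sin φ₁ sin φ₂ + cos φ₁ cos φ₂ cos Δλ = (0.8007)(0.9511) + (0.5990)(0.3090)(0.1080) = 0.78153,
so c = arccos(0.78153) = 0.67368 rad.
Distance = R·c = 3389.5 × 0.6737 ≈ 2283 km.

2283 km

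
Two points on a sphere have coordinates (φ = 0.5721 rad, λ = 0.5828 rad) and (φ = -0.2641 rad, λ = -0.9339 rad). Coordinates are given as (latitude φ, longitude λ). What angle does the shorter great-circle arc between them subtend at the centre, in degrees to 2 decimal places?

With latitudes φ₁ = 32.779°, φ₂ = -15.132° and longitude difference Δλ = -86.901°:
cos c = sin φ₁ sin φ₂ + cos φ₁ cos φ₂ cos Δλ = (0.5414)(-0.2610) + (0.8408)(0.9653)(0.0541) = -0.09744,
so c = arccos(-0.09744) = 1.66839 rad.
So the angular separation is 95.59°.

95.59°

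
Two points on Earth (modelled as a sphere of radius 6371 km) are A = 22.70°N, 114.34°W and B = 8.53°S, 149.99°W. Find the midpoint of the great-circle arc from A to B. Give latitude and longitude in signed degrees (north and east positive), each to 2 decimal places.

7.44°, -132.80°

Central angle δ = 0.8174 rad. Interpolating on the sphere with fraction f = 0.5:
P = [sin((1−f)δ)·A + sin(fδ)·B] / sin δ = 0.5449·A + 0.5449·B in Cartesian coordinates,
giving P = (-0.6738, -0.7275, 0.1295), i.e. latitude 7.44°, longitude -132.80°.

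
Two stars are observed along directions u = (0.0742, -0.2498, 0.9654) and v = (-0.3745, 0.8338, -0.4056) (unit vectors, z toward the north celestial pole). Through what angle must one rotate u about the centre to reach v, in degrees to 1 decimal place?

u·v = -0.6276; |u| = 1.0000, |v| = 1.0000.
cos θ = (u·v)/(|u||v|) = -0.6277, so θ = 128.9°.

128.9°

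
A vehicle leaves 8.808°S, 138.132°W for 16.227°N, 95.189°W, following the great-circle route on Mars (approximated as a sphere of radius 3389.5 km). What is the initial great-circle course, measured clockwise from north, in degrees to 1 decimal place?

59.6°

Δλ = 42.943° = 0.7495 rad.
y = sin Δλ · cos φ₂ = (0.6813)(0.9602) = 0.6541
x = cos φ₁ sin φ₂ − sin φ₁ cos φ₂ cos Δλ = (0.9882)(0.2794) − (-0.1531)(0.9602)(0.7320) = 0.3838
θ = atan2(y, x) = 59.60°, so the bearing is 59.6°.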